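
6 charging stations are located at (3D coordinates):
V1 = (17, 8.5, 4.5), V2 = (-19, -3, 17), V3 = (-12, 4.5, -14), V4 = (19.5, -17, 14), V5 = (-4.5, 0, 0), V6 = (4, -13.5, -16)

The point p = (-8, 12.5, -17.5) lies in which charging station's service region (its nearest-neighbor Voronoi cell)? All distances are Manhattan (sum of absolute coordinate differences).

V3

d(p,V1) = |-8−17| + |12.5−8.5| + |-17.5−4.5| = 25 + 4 + 22 = 51
d(p,V2) = |-8−(-19)| + |12.5−(-3)| + |-17.5−17| = 11 + 15.5 + 34.5 = 61
d(p,V3) = |-8−(-12)| + |12.5−4.5| + |-17.5−(-14)| = 4 + 8 + 3.5 = 15.5
d(p,V4) = |-8−19.5| + |12.5−(-17)| + |-17.5−14| = 27.5 + 29.5 + 31.5 = 88.5
d(p,V5) = |-8−(-4.5)| + |12.5−0| + |-17.5−0| = 3.5 + 12.5 + 17.5 = 33.5
d(p,V6) = |-8−4| + |12.5−(-13.5)| + |-17.5−(-16)| = 12 + 26 + 1.5 = 39.5
V3 is nearest.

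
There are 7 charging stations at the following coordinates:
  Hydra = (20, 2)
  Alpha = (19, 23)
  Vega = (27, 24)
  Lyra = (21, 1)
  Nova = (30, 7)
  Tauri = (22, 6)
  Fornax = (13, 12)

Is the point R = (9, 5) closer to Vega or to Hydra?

Compare squared distances:
d²(R, Vega) = (9−27)² + (5−24)² = 324 + 361 = 685
d²(R, Hydra) = (9−20)² + (5−2)² = 121 + 9 = 130
685 > 130, so Hydra is closer.

Hydra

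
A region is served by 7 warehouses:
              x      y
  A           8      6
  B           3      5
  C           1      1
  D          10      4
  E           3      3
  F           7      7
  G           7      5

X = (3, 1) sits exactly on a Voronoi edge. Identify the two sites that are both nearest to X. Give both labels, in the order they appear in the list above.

Squared distances from X to each site:
|XA|² = 25 + 25 = 50
|XB|² = 0 + 16 = 16
|XC|² = 4 + 0 = 4
|XD|² = 49 + 9 = 58
|XE|² = 0 + 4 = 4
|XF|² = 16 + 36 = 52
|XG|² = 16 + 16 = 32
X is equidistant from C and E (both at squared distance 4), and every other site is strictly farther — so X lies on the C–E Voronoi edge.

C and E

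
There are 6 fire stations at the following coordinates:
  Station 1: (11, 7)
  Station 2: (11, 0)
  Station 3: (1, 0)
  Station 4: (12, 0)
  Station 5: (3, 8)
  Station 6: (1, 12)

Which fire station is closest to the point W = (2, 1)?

Compare squared distances (the ordering matches that of the actual distances):
d²(W, Station 1) = (2−11)² + (1−7)² = 81 + 36 = 117
d²(W, Station 2) = (2−11)² + (1−0)² = 81 + 1 = 82
d²(W, Station 3) = (2−1)² + (1−0)² = 1 + 1 = 2
d²(W, Station 4) = (2−12)² + (1−0)² = 100 + 1 = 101
d²(W, Station 5) = (2−3)² + (1−8)² = 1 + 49 = 50
d²(W, Station 6) = (2−1)² + (1−12)² = 1 + 121 = 122
Station 3 is nearest.

Station 3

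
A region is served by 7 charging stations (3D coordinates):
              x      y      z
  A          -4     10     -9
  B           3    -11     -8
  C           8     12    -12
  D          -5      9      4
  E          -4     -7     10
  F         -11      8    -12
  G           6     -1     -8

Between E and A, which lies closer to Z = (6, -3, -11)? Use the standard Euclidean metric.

A

Compare squared distances:
|ZE|² = (6−(-4))² + (-3−(-7))² + (-11−10)² = 100 + 16 + 441 = 557
|ZA|² = (6−(-4))² + (-3−10)² + (-11−(-9))² = 100 + 169 + 4 = 273
557 > 273, so A is closer.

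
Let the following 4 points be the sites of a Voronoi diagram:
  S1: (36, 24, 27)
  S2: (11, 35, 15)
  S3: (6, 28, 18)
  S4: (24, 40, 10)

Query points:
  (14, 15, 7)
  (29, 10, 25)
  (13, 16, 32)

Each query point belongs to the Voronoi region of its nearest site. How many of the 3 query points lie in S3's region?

(14, 15, 7) — d² to each: S1:965, S2:473, S3:354, S4:734 → nearest is S3
(29, 10, 25) — d² to each: S1:249, S2:1049, S3:902, S4:1150 → nearest is S1
(13, 16, 32) — d² to each: S1:618, S2:654, S3:389, S4:1181 → nearest is S3
2 of the 3 points have S3 as nearest.

2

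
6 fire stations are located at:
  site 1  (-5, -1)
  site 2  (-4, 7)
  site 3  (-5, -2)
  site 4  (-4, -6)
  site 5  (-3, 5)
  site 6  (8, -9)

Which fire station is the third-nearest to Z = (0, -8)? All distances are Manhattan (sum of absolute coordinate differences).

d(Z, site 1) = 5 + 7 = 12
d(Z, site 2) = 4 + 15 = 19
d(Z, site 3) = 5 + 6 = 11
d(Z, site 4) = 4 + 2 = 6
d(Z, site 5) = 3 + 13 = 16
d(Z, site 6) = 8 + 1 = 9
Sorted ascending: site 4, site 6, site 3, site 1, … — the third-nearest is site 3.

site 3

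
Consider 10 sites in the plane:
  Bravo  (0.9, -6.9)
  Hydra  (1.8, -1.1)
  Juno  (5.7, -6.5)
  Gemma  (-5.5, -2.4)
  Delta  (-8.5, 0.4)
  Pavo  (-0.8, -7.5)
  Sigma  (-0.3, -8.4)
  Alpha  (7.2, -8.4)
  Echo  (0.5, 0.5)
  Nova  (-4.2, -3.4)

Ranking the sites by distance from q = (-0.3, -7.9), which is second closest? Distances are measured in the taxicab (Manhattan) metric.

Pavo

d(q, Bravo) = 1.2 + 1 = 2.2
d(q, Hydra) = 2.1 + 6.8 = 8.9
d(q, Juno) = 6 + 1.4 = 7.4
d(q, Gemma) = 5.2 + 5.5 = 10.7
d(q, Delta) = 8.2 + 8.3 = 16.5
d(q, Pavo) = 0.5 + 0.4 = 0.9
d(q, Sigma) = 0 + 0.5 = 0.5
d(q, Alpha) = 7.5 + 0.5 = 8
d(q, Echo) = 0.8 + 8.4 = 9.2
d(q, Nova) = 3.9 + 4.5 = 8.4
Sorted ascending: Sigma, Pavo, Bravo, … — the second-nearest is Pavo.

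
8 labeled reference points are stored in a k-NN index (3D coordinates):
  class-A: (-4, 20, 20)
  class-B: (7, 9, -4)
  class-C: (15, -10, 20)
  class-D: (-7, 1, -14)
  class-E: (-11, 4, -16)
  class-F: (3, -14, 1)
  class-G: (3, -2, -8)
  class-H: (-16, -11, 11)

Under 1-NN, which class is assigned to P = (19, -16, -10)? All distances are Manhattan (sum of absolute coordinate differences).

d(P, class-A) = 23 + 36 + 30 = 89
d(P, class-B) = 12 + 25 + 6 = 43
d(P, class-C) = 4 + 6 + 30 = 40
d(P, class-D) = 26 + 17 + 4 = 47
d(P, class-E) = 30 + 20 + 6 = 56
d(P, class-F) = 16 + 2 + 11 = 29
d(P, class-G) = 16 + 14 + 2 = 32
d(P, class-H) = 35 + 5 + 21 = 61
The smallest is to class-F, so P lies in the Voronoi region of class-F.

class-F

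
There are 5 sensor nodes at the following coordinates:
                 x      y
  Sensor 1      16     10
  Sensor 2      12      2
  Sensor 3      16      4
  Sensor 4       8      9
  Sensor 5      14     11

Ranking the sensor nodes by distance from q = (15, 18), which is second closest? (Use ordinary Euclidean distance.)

Sensor 1

Since √ is increasing, it suffices to compare squared distances:
d²(q, Sensor 1) = (15−16)² + (18−10)² = 1 + 64 = 65
d²(q, Sensor 2) = (15−12)² + (18−2)² = 9 + 256 = 265
d²(q, Sensor 3) = (15−16)² + (18−4)² = 1 + 196 = 197
d²(q, Sensor 4) = (15−8)² + (18−9)² = 49 + 81 = 130
d²(q, Sensor 5) = (15−14)² + (18−11)² = 1 + 49 = 50
Sorted ascending: Sensor 5, Sensor 1, Sensor 4, … — the second-nearest is Sensor 1.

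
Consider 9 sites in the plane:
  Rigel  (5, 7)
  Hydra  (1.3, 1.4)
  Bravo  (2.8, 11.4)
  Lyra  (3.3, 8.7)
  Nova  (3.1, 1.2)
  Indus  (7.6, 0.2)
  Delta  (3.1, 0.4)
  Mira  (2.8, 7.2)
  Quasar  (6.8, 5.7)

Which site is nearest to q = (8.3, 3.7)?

Quasar

Since √ is increasing, it suffices to compare squared distances:
d²(q, Rigel) = (8.3−5)² + (3.7−7)² = 10.89 + 10.89 = 21.78
d²(q, Hydra) = (8.3−1.3)² + (3.7−1.4)² = 49 + 5.29 = 54.29
d²(q, Bravo) = (8.3−2.8)² + (3.7−11.4)² = 30.25 + 59.29 = 89.54
d²(q, Lyra) = (8.3−3.3)² + (3.7−8.7)² = 25 + 25 = 50
d²(q, Nova) = (8.3−3.1)² + (3.7−1.2)² = 27.04 + 6.25 = 33.29
d²(q, Indus) = (8.3−7.6)² + (3.7−0.2)² = 0.49 + 12.25 = 12.74
d²(q, Delta) = (8.3−3.1)² + (3.7−0.4)² = 27.04 + 10.89 = 37.93
d²(q, Mira) = (8.3−2.8)² + (3.7−7.2)² = 30.25 + 12.25 = 42.5
d²(q, Quasar) = (8.3−6.8)² + (3.7−5.7)² = 2.25 + 4 = 6.25
The smallest is to Quasar, so q lies in the Voronoi region of Quasar.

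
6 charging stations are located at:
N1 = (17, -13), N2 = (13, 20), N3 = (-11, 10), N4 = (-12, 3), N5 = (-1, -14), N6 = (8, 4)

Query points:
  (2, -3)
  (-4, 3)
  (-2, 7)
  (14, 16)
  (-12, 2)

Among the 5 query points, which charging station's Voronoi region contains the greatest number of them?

(2, -3) — d² to each: N1:325, N2:650, N3:338, N4:232, N5:130, N6:85 → nearest is N6
(-4, 3) — d² to each: N1:697, N2:578, N3:98, N4:64, N5:298, N6:145 → nearest is N4
(-2, 7) — d² to each: N1:761, N2:394, N3:90, N4:116, N5:442, N6:109 → nearest is N3
(14, 16) — d² to each: N1:850, N2:17, N3:661, N4:845, N5:1125, N6:180 → nearest is N2
(-12, 2) — d² to each: N1:1066, N2:949, N3:65, N4:1, N5:377, N6:404 → nearest is N4
Tally — N2:1, N3:1, N4:2, N6:1. N4 captures the most (2).

N4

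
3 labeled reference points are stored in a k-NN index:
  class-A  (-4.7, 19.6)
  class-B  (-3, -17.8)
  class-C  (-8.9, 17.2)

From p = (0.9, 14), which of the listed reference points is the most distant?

class-B

Since √ is increasing, it suffices to compare squared distances:
d²(p, class-A) = (0.9−(-4.7))² + (14−19.6)² = 31.36 + 31.36 = 62.72
d²(p, class-B) = (0.9−(-3))² + (14−(-17.8))² = 15.21 + 1011.24 = 1026.45
d²(p, class-C) = (0.9−(-8.9))² + (14−17.2)² = 96.04 + 10.24 = 106.28
The largest is to class-B.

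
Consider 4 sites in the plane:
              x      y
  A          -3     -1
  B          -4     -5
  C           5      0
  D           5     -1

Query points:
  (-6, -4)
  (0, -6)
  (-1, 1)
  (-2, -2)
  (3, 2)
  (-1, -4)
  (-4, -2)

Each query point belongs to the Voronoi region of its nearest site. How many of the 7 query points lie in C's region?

(-6, -4) — d² to each: A:18, B:5, C:137, D:130 → nearest is B
(0, -6) — d² to each: A:34, B:17, C:61, D:50 → nearest is B
(-1, 1) — d² to each: A:8, B:45, C:37, D:40 → nearest is A
(-2, -2) — d² to each: A:2, B:13, C:53, D:50 → nearest is A
(3, 2) — d² to each: A:45, B:98, C:8, D:13 → nearest is C
(-1, -4) — d² to each: A:13, B:10, C:52, D:45 → nearest is B
(-4, -2) — d² to each: A:2, B:9, C:85, D:82 → nearest is A
1 of the 7 points has C as nearest.

1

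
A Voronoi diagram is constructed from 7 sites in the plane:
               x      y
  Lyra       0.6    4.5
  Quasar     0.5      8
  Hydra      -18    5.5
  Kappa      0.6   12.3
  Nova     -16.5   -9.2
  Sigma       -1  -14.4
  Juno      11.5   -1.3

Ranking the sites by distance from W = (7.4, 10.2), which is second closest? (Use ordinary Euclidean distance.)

Quasar

Since √ is increasing, it suffices to compare squared distances:
d²(W, Lyra) = 46.24 + 32.49 = 78.73
d²(W, Quasar) = 47.61 + 4.84 = 52.45
d²(W, Hydra) = 645.16 + 22.09 = 667.25
d²(W, Kappa) = 46.24 + 4.41 = 50.65
d²(W, Nova) = 571.21 + 376.36 = 947.57
d²(W, Sigma) = 70.56 + 605.16 = 675.72
d²(W, Juno) = 16.81 + 132.25 = 149.06
Sorted ascending: Kappa, Quasar, Lyra, … — the second-nearest is Quasar.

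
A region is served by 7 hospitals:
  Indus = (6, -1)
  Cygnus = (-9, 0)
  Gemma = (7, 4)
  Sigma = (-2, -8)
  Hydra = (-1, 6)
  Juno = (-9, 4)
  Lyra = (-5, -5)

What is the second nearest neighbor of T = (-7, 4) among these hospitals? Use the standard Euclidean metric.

Cygnus

Since √ is increasing, it suffices to compare squared distances:
d²(T, Indus) = (-7−6)² + (4−(-1))² = 169 + 25 = 194
d²(T, Cygnus) = (-7−(-9))² + (4−0)² = 4 + 16 = 20
d²(T, Gemma) = (-7−7)² + (4−4)² = 196 + 0 = 196
d²(T, Sigma) = (-7−(-2))² + (4−(-8))² = 25 + 144 = 169
d²(T, Hydra) = (-7−(-1))² + (4−6)² = 36 + 4 = 40
d²(T, Juno) = (-7−(-9))² + (4−4)² = 4 + 0 = 4
d²(T, Lyra) = (-7−(-5))² + (4−(-5))² = 4 + 81 = 85
Sorted ascending: Juno, Cygnus, Hydra, … — the second-nearest is Cygnus.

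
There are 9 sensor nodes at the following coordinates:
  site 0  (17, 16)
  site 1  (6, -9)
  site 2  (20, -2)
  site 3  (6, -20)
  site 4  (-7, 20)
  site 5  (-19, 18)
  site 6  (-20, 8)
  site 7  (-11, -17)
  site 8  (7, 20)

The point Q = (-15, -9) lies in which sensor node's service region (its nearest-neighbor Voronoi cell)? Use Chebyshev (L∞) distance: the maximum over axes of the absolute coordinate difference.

site 7

d(Q, site 0) = max(32, 25) = 32
d(Q, site 1) = max(21, 0) = 21
d(Q, site 2) = max(35, 7) = 35
d(Q, site 3) = max(21, 11) = 21
d(Q, site 4) = max(8, 29) = 29
d(Q, site 5) = max(4, 27) = 27
d(Q, site 6) = max(5, 17) = 17
d(Q, site 7) = max(4, 8) = 8
d(Q, site 8) = max(22, 29) = 29
The smallest is to site 7, so Q lies in the Voronoi region of site 7.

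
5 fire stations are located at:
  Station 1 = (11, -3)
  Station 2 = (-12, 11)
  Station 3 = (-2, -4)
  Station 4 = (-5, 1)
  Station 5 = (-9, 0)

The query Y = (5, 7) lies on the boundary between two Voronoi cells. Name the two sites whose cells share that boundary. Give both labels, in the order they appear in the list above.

Squared distances from Y to each site:
d²(Y, Station 1) = (5−11)² + (7−(-3))² = 36 + 100 = 136
d²(Y, Station 2) = (5−(-12))² + (7−11)² = 289 + 16 = 305
d²(Y, Station 3) = (5−(-2))² + (7−(-4))² = 49 + 121 = 170
d²(Y, Station 4) = (5−(-5))² + (7−1)² = 100 + 36 = 136
d²(Y, Station 5) = (5−(-9))² + (7−0)² = 196 + 49 = 245
Y is equidistant from Station 1 and Station 4 (both at squared distance 136), and every other site is strictly farther — so Y lies on the Station 1–Station 4 Voronoi edge.

Station 1 and Station 4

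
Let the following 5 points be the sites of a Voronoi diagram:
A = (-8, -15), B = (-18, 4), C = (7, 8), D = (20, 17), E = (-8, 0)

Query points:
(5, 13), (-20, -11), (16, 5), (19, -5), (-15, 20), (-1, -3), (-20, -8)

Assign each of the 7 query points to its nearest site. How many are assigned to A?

1

(5, 13) — d² to each: A:953, B:610, C:29, D:241, E:338 → nearest is C
(-20, -11) — d² to each: A:160, B:229, C:1090, D:2384, E:265 → nearest is A
(16, 5) — d² to each: A:976, B:1157, C:90, D:160, E:601 → nearest is C
(19, -5) — d² to each: A:829, B:1450, C:313, D:485, E:754 → nearest is C
(-15, 20) — d² to each: A:1274, B:265, C:628, D:1234, E:449 → nearest is B
(-1, -3) — d² to each: A:193, B:338, C:185, D:841, E:58 → nearest is E
(-20, -8) — d² to each: A:193, B:148, C:985, D:2225, E:208 → nearest is B
1 of the 7 points has A as nearest.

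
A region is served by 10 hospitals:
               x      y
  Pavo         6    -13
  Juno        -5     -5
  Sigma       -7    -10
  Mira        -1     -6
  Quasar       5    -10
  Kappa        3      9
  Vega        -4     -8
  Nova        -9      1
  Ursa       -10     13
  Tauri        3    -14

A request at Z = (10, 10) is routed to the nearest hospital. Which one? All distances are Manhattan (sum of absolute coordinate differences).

Kappa

d(Z, Pavo) = 4 + 23 = 27
d(Z, Juno) = 15 + 15 = 30
d(Z, Sigma) = 17 + 20 = 37
d(Z, Mira) = 11 + 16 = 27
d(Z, Quasar) = 5 + 20 = 25
d(Z, Kappa) = 7 + 1 = 8
d(Z, Vega) = 14 + 18 = 32
d(Z, Nova) = 19 + 9 = 28
d(Z, Ursa) = 20 + 3 = 23
d(Z, Tauri) = 7 + 24 = 31
The smallest is to Kappa, so Z lies in the Voronoi region of Kappa.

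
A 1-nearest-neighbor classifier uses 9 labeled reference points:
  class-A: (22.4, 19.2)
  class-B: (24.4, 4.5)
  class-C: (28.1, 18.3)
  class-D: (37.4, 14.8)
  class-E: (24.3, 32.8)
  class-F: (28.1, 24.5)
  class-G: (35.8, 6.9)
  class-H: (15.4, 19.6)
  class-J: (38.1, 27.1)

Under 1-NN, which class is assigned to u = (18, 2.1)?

class-B

Compare squared distances (the ordering matches that of the actual distances):
d²(u, class-A) = 19.36 + 292.41 = 311.77
d²(u, class-B) = 40.96 + 5.76 = 46.72
d²(u, class-C) = 102.01 + 262.44 = 364.45
d²(u, class-D) = 376.36 + 161.29 = 537.65
d²(u, class-E) = 39.69 + 942.49 = 982.18
d²(u, class-F) = 102.01 + 501.76 = 603.77
d²(u, class-G) = 316.84 + 23.04 = 339.88
d²(u, class-H) = 6.76 + 306.25 = 313.01
d²(u, class-J) = 404.01 + 625 = 1029.01
The smallest is to class-B, so u lies in the Voronoi region of class-B.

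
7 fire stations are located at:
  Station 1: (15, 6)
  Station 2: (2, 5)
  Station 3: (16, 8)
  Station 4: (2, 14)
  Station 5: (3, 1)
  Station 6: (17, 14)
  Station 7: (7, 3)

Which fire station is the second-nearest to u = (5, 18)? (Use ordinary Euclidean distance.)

Since √ is increasing, it suffices to compare squared distances:
d²(u, Station 1) = (5−15)² + (18−6)² = 100 + 144 = 244
d²(u, Station 2) = (5−2)² + (18−5)² = 9 + 169 = 178
d²(u, Station 3) = (5−16)² + (18−8)² = 121 + 100 = 221
d²(u, Station 4) = (5−2)² + (18−14)² = 9 + 16 = 25
d²(u, Station 5) = (5−3)² + (18−1)² = 4 + 289 = 293
d²(u, Station 6) = (5−17)² + (18−14)² = 144 + 16 = 160
d²(u, Station 7) = (5−7)² + (18−3)² = 4 + 225 = 229
Sorted ascending: Station 4, Station 6, Station 2, … — the second-nearest is Station 6.

Station 6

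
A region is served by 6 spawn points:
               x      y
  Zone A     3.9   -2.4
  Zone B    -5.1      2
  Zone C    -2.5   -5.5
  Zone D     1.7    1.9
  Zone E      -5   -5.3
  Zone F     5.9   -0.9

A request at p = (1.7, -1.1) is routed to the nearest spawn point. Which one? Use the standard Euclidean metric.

Zone A

Squared Euclidean distances:
d²(p, Zone A) = (1.7−3.9)² + (-1.1−(-2.4))² = 4.84 + 1.69 = 6.53
d²(p, Zone B) = (1.7−(-5.1))² + (-1.1−2)² = 46.24 + 9.61 = 55.85
d²(p, Zone C) = (1.7−(-2.5))² + (-1.1−(-5.5))² = 17.64 + 19.36 = 37
d²(p, Zone D) = (1.7−1.7)² + (-1.1−1.9)² = 0 + 9 = 9
d²(p, Zone E) = (1.7−(-5))² + (-1.1−(-5.3))² = 44.89 + 17.64 = 62.53
d²(p, Zone F) = (1.7−5.9)² + (-1.1−(-0.9))² = 17.64 + 0.04 = 17.68
The smallest is to Zone A, so p lies in the Voronoi region of Zone A.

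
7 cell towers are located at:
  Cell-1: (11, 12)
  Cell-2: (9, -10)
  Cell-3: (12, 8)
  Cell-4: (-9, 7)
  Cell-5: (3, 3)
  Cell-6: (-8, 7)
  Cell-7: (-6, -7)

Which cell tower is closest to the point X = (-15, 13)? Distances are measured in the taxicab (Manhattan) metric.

d(X, Cell-1) = |-15−11| + |13−12| = 26 + 1 = 27
d(X, Cell-2) = |-15−9| + |13−(-10)| = 24 + 23 = 47
d(X, Cell-3) = |-15−12| + |13−8| = 27 + 5 = 32
d(X, Cell-4) = |-15−(-9)| + |13−7| = 6 + 6 = 12
d(X, Cell-5) = |-15−3| + |13−3| = 18 + 10 = 28
d(X, Cell-6) = |-15−(-8)| + |13−7| = 7 + 6 = 13
d(X, Cell-7) = |-15−(-6)| + |13−(-7)| = 9 + 20 = 29
Cell-4 is nearest.

Cell-4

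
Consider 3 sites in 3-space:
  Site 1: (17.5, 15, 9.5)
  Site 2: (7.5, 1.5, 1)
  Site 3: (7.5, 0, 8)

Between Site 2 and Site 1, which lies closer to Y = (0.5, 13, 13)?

Compare squared distances:
d²(Y, Site 2) = (0.5−7.5)² + (13−1.5)² + (13−1)² = 49 + 132.25 + 144 = 325.25
d²(Y, Site 1) = (0.5−17.5)² + (13−15)² + (13−9.5)² = 289 + 4 + 12.25 = 305.25
325.25 > 305.25, so Site 1 is closer.

Site 1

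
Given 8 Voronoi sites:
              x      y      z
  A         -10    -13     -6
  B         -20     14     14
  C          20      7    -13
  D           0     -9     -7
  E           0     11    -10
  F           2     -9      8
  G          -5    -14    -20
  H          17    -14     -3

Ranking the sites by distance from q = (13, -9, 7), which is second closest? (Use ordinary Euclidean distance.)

H

Since √ is increasing, it suffices to compare squared distances:
|qA|² = (13−(-10))² + (-9−(-13))² + (7−(-6))² = 529 + 16 + 169 = 714
|qB|² = (13−(-20))² + (-9−14)² + (7−14)² = 1089 + 529 + 49 = 1667
|qC|² = (13−20)² + (-9−7)² + (7−(-13))² = 49 + 256 + 400 = 705
|qD|² = (13−0)² + (-9−(-9))² + (7−(-7))² = 169 + 0 + 196 = 365
|qE|² = (13−0)² + (-9−11)² + (7−(-10))² = 169 + 400 + 289 = 858
|qF|² = (13−2)² + (-9−(-9))² + (7−8)² = 121 + 0 + 1 = 122
|qG|² = (13−(-5))² + (-9−(-14))² + (7−(-20))² = 324 + 25 + 729 = 1078
|qH|² = (13−17)² + (-9−(-14))² + (7−(-3))² = 16 + 25 + 100 = 141
Sorted ascending: F, H, D, … — the second-nearest is H.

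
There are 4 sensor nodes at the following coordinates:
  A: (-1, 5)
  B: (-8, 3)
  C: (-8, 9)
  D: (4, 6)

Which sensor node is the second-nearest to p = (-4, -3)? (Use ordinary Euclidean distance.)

A

Compare squared distances (the ordering matches that of the actual distances):
|pA|² = (-4−(-1))² + (-3−5)² = 9 + 64 = 73
|pB|² = (-4−(-8))² + (-3−3)² = 16 + 36 = 52
|pC|² = (-4−(-8))² + (-3−9)² = 16 + 144 = 160
|pD|² = (-4−4)² + (-3−6)² = 64 + 81 = 145
Sorted ascending: B, A, D, … — the second-nearest is A.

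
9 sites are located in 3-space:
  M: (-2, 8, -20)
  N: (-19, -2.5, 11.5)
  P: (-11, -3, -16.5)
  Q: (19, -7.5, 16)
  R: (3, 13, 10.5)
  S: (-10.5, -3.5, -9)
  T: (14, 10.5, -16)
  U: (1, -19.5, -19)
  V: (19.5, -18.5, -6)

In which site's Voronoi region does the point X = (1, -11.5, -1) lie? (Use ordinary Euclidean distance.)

S

Compare squared distances (the ordering matches that of the actual distances):
|XM|² = 9 + 380.25 + 361 = 750.25
|XN|² = 400 + 81 + 156.25 = 637.25
|XP|² = 144 + 72.25 + 240.25 = 456.5
|XQ|² = 324 + 16 + 289 = 629
|XR|² = 4 + 600.25 + 132.25 = 736.5
|XS|² = 132.25 + 64 + 64 = 260.25
|XT|² = 169 + 484 + 225 = 878
|XU|² = 0 + 64 + 324 = 388
|XV|² = 342.25 + 49 + 25 = 416.25
The smallest is to S, so X lies in the Voronoi region of S.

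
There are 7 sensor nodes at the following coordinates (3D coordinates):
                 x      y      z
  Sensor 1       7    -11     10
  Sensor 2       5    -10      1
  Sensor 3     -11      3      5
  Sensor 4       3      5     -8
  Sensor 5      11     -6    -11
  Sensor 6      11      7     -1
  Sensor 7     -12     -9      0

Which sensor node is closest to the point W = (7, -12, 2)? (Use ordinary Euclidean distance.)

Squared Euclidean distances:
d²(W, Sensor 1) = (7−7)² + (-12−(-11))² + (2−10)² = 0 + 1 + 64 = 65
d²(W, Sensor 2) = (7−5)² + (-12−(-10))² + (2−1)² = 4 + 4 + 1 = 9
d²(W, Sensor 3) = (7−(-11))² + (-12−3)² + (2−5)² = 324 + 225 + 9 = 558
d²(W, Sensor 4) = (7−3)² + (-12−5)² + (2−(-8))² = 16 + 289 + 100 = 405
d²(W, Sensor 5) = (7−11)² + (-12−(-6))² + (2−(-11))² = 16 + 36 + 169 = 221
d²(W, Sensor 6) = (7−11)² + (-12−7)² + (2−(-1))² = 16 + 361 + 9 = 386
d²(W, Sensor 7) = (7−(-12))² + (-12−(-9))² + (2−0)² = 361 + 9 + 4 = 374
Minimum is at Sensor 2.

Sensor 2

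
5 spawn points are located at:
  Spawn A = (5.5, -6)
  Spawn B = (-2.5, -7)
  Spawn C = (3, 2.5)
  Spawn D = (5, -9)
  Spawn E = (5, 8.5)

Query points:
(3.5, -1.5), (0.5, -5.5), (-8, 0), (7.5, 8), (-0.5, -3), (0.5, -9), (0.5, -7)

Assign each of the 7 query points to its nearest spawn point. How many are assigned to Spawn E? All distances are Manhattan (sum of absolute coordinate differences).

(3.5, -1.5) — d to each: Spawn A:6.5, Spawn B:11.5, Spawn C:4.5, Spawn D:9, Spawn E:11.5 → nearest is Spawn C
(0.5, -5.5) — d to each: Spawn A:5.5, Spawn B:4.5, Spawn C:10.5, Spawn D:8, Spawn E:18.5 → nearest is Spawn B
(-8, 0) — d to each: Spawn A:19.5, Spawn B:12.5, Spawn C:13.5, Spawn D:22, Spawn E:21.5 → nearest is Spawn B
(7.5, 8) — d to each: Spawn A:16, Spawn B:25, Spawn C:10, Spawn D:19.5, Spawn E:3 → nearest is Spawn E
(-0.5, -3) — d to each: Spawn A:9, Spawn B:6, Spawn C:9, Spawn D:11.5, Spawn E:17 → nearest is Spawn B
(0.5, -9) — d to each: Spawn A:8, Spawn B:5, Spawn C:14, Spawn D:4.5, Spawn E:22 → nearest is Spawn D
(0.5, -7) — d to each: Spawn A:6, Spawn B:3, Spawn C:12, Spawn D:6.5, Spawn E:20 → nearest is Spawn B
1 of the 7 points has Spawn E as nearest.

1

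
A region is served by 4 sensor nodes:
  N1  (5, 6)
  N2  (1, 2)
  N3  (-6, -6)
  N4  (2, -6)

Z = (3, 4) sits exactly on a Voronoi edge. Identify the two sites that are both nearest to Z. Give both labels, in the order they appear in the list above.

Squared distances from Z to each site:
|ZN1|² = (3−5)² + (4−6)² = 4 + 4 = 8
|ZN2|² = (3−1)² + (4−2)² = 4 + 4 = 8
|ZN3|² = (3−(-6))² + (4−(-6))² = 81 + 100 = 181
|ZN4|² = (3−2)² + (4−(-6))² = 1 + 100 = 101
Z is equidistant from N1 and N2 (both at squared distance 8), and every other site is strictly farther — so Z lies on the N1–N2 Voronoi edge.

N1 and N2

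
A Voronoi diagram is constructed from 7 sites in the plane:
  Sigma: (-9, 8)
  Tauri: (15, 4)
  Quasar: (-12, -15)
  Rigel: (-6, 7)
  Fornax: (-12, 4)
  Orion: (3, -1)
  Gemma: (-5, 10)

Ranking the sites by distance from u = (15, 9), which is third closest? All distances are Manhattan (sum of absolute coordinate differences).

d(u, Sigma) = |15−(-9)| + |9−8| = 24 + 1 = 25
d(u, Tauri) = |15−15| + |9−4| = 0 + 5 = 5
d(u, Quasar) = |15−(-12)| + |9−(-15)| = 27 + 24 = 51
d(u, Rigel) = |15−(-6)| + |9−7| = 21 + 2 = 23
d(u, Fornax) = |15−(-12)| + |9−4| = 27 + 5 = 32
d(u, Orion) = |15−3| + |9−(-1)| = 12 + 10 = 22
d(u, Gemma) = |15−(-5)| + |9−10| = 20 + 1 = 21
Sorted ascending: Tauri, Gemma, Orion, Rigel, … — the third-nearest is Orion.

Orion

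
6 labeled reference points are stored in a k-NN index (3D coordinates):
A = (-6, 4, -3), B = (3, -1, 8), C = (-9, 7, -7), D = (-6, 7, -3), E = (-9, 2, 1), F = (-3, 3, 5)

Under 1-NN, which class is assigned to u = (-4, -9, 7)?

B

Squared Euclidean distances:
|uA|² = 4 + 169 + 100 = 273
|uB|² = 49 + 64 + 1 = 114
|uC|² = 25 + 256 + 196 = 477
|uD|² = 4 + 256 + 100 = 360
|uE|² = 25 + 121 + 36 = 182
|uF|² = 1 + 144 + 4 = 149
Minimum is at B.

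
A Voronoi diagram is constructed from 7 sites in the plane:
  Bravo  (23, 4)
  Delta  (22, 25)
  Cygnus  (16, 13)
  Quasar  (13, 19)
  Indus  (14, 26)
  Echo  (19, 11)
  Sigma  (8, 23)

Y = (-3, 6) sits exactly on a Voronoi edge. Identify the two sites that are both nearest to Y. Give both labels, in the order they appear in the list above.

Squared distances from Y to each site:
d²(Y, Bravo) = (-3−23)² + (6−4)² = 676 + 4 = 680
d²(Y, Delta) = (-3−22)² + (6−25)² = 625 + 361 = 986
d²(Y, Cygnus) = (-3−16)² + (6−13)² = 361 + 49 = 410
d²(Y, Quasar) = (-3−13)² + (6−19)² = 256 + 169 = 425
d²(Y, Indus) = (-3−14)² + (6−26)² = 289 + 400 = 689
d²(Y, Echo) = (-3−19)² + (6−11)² = 484 + 25 = 509
d²(Y, Sigma) = (-3−8)² + (6−23)² = 121 + 289 = 410
Y is equidistant from Cygnus and Sigma (both at squared distance 410), and every other site is strictly farther — so Y lies on the Cygnus–Sigma Voronoi edge.

Cygnus and Sigma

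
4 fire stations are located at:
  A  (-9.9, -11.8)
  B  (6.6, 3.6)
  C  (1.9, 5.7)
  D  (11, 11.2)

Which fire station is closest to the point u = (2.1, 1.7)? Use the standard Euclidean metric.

C

Since √ is increasing, it suffices to compare squared distances:
|uA|² = (2.1−(-9.9))² + (1.7−(-11.8))² = 144 + 182.25 = 326.25
|uB|² = (2.1−6.6)² + (1.7−3.6)² = 20.25 + 3.61 = 23.86
|uC|² = (2.1−1.9)² + (1.7−5.7)² = 0.04 + 16 = 16.04
|uD|² = (2.1−11)² + (1.7−11.2)² = 79.21 + 90.25 = 169.46
C is nearest.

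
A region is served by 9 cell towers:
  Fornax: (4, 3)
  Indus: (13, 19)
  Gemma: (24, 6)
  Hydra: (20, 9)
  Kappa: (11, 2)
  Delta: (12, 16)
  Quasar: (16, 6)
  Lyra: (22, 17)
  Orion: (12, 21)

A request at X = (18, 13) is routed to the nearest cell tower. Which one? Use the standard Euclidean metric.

Hydra

Since √ is increasing, it suffices to compare squared distances:
d²(X, Fornax) = (18−4)² + (13−3)² = 196 + 100 = 296
d²(X, Indus) = (18−13)² + (13−19)² = 25 + 36 = 61
d²(X, Gemma) = (18−24)² + (13−6)² = 36 + 49 = 85
d²(X, Hydra) = (18−20)² + (13−9)² = 4 + 16 = 20
d²(X, Kappa) = (18−11)² + (13−2)² = 49 + 121 = 170
d²(X, Delta) = (18−12)² + (13−16)² = 36 + 9 = 45
d²(X, Quasar) = (18−16)² + (13−6)² = 4 + 49 = 53
d²(X, Lyra) = (18−22)² + (13−17)² = 16 + 16 = 32
d²(X, Orion) = (18−12)² + (13−21)² = 36 + 64 = 100
Minimum is at Hydra.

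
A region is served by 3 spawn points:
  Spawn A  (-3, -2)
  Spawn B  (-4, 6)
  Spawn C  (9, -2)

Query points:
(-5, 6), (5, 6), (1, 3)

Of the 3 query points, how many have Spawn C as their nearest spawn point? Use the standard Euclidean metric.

1

(-5, 6) — d² to each: Spawn A:68, Spawn B:1, Spawn C:260 → nearest is Spawn B
(5, 6) — d² to each: Spawn A:128, Spawn B:81, Spawn C:80 → nearest is Spawn C
(1, 3) — d² to each: Spawn A:41, Spawn B:34, Spawn C:89 → nearest is Spawn B
1 of the 3 points has Spawn C as nearest.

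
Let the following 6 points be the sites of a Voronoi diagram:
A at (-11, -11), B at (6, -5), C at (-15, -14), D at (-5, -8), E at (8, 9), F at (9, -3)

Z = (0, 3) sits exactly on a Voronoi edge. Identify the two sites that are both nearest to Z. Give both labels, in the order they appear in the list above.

B and E

Squared distances from Z to each site:
|ZA|² = 121 + 196 = 317
|ZB|² = 36 + 64 = 100
|ZC|² = 225 + 289 = 514
|ZD|² = 25 + 121 = 146
|ZE|² = 64 + 36 = 100
|ZF|² = 81 + 36 = 117
Z is equidistant from B and E (both at squared distance 100), and every other site is strictly farther — so Z lies on the B–E Voronoi edge.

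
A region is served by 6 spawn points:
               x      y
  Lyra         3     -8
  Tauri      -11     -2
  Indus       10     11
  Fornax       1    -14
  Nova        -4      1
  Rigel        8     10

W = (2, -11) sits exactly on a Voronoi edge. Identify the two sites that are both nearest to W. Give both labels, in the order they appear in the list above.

Lyra and Fornax

Squared distances from W to each site:
d²(W, Lyra) = (2−3)² + (-11−(-8))² = 1 + 9 = 10
d²(W, Tauri) = (2−(-11))² + (-11−(-2))² = 169 + 81 = 250
d²(W, Indus) = (2−10)² + (-11−11)² = 64 + 484 = 548
d²(W, Fornax) = (2−1)² + (-11−(-14))² = 1 + 9 = 10
d²(W, Nova) = (2−(-4))² + (-11−1)² = 36 + 144 = 180
d²(W, Rigel) = (2−8)² + (-11−10)² = 36 + 441 = 477
W is equidistant from Lyra and Fornax (both at squared distance 10), and every other site is strictly farther — so W lies on the Lyra–Fornax Voronoi edge.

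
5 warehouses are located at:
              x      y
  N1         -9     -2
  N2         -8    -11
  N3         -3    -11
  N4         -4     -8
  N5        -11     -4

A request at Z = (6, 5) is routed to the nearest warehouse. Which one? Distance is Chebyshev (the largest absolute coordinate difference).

d(Z,N1) = max(15, 7) = 15
d(Z,N2) = max(14, 16) = 16
d(Z,N3) = max(9, 16) = 16
d(Z,N4) = max(10, 13) = 13
d(Z,N5) = max(17, 9) = 17
The smallest is to N4, so Z lies in the Voronoi region of N4.

N4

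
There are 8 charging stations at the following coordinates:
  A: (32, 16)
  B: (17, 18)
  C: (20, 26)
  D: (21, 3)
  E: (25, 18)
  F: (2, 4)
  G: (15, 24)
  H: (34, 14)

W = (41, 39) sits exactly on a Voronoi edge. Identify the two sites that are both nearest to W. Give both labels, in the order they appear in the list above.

A and C

Squared distances from W to each site:
|WA|² = 81 + 529 = 610
|WB|² = 576 + 441 = 1017
|WC|² = 441 + 169 = 610
|WD|² = 400 + 1296 = 1696
|WE|² = 256 + 441 = 697
|WF|² = 1521 + 1225 = 2746
|WG|² = 676 + 225 = 901
|WH|² = 49 + 625 = 674
W is equidistant from A and C (both at squared distance 610), and every other site is strictly farther — so W lies on the A–C Voronoi edge.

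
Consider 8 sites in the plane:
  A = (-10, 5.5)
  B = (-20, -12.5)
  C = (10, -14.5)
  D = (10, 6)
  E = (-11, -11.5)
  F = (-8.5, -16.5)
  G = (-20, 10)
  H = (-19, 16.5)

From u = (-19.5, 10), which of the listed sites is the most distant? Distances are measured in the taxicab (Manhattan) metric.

C

d(u,A) = 9.5 + 4.5 = 14
d(u,B) = 0.5 + 22.5 = 23
d(u,C) = 29.5 + 24.5 = 54
d(u,D) = 29.5 + 4 = 33.5
d(u,E) = 8.5 + 21.5 = 30
d(u,F) = 11 + 26.5 = 37.5
d(u,G) = 0.5 + 0 = 0.5
d(u,H) = 0.5 + 6.5 = 7
The largest is to C.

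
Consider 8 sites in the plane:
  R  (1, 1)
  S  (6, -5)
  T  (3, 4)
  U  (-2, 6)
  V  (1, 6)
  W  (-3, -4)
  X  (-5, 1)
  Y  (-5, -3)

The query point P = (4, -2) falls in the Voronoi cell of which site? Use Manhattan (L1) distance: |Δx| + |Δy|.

d(P,R) = 3 + 3 = 6
d(P,S) = 2 + 3 = 5
d(P,T) = 1 + 6 = 7
d(P,U) = 6 + 8 = 14
d(P,V) = 3 + 8 = 11
d(P,W) = 7 + 2 = 9
d(P,X) = 9 + 3 = 12
d(P,Y) = 9 + 1 = 10
S is nearest.

S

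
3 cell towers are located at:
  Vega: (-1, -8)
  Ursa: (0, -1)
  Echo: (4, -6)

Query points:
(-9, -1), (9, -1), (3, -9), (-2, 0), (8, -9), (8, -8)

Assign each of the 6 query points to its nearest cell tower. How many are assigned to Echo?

4

(-9, -1) — d² to each: Vega:113, Ursa:81, Echo:194 → nearest is Ursa
(9, -1) — d² to each: Vega:149, Ursa:81, Echo:50 → nearest is Echo
(3, -9) — d² to each: Vega:17, Ursa:73, Echo:10 → nearest is Echo
(-2, 0) — d² to each: Vega:65, Ursa:5, Echo:72 → nearest is Ursa
(8, -9) — d² to each: Vega:82, Ursa:128, Echo:25 → nearest is Echo
(8, -8) — d² to each: Vega:81, Ursa:113, Echo:20 → nearest is Echo
4 of the 6 points have Echo as nearest.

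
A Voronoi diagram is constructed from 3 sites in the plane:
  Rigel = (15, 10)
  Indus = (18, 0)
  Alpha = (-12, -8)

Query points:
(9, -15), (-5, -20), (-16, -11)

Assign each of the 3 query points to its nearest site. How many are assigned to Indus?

(9, -15) — d² to each: Rigel:661, Indus:306, Alpha:490 → nearest is Indus
(-5, -20) — d² to each: Rigel:1300, Indus:929, Alpha:193 → nearest is Alpha
(-16, -11) — d² to each: Rigel:1402, Indus:1277, Alpha:25 → nearest is Alpha
1 of the 3 points has Indus as nearest.

1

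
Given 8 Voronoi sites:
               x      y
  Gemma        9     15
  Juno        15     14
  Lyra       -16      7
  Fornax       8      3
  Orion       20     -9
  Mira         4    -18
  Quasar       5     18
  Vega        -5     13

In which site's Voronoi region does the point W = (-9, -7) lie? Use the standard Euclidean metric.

Compare squared distances (the ordering matches that of the actual distances):
d²(W, Gemma) = (-9−9)² + (-7−15)² = 324 + 484 = 808
d²(W, Juno) = (-9−15)² + (-7−14)² = 576 + 441 = 1017
d²(W, Lyra) = (-9−(-16))² + (-7−7)² = 49 + 196 = 245
d²(W, Fornax) = (-9−8)² + (-7−3)² = 289 + 100 = 389
d²(W, Orion) = (-9−20)² + (-7−(-9))² = 841 + 4 = 845
d²(W, Mira) = (-9−4)² + (-7−(-18))² = 169 + 121 = 290
d²(W, Quasar) = (-9−5)² + (-7−18)² = 196 + 625 = 821
d²(W, Vega) = (-9−(-5))² + (-7−13)² = 16 + 400 = 416
Lyra is nearest.

Lyra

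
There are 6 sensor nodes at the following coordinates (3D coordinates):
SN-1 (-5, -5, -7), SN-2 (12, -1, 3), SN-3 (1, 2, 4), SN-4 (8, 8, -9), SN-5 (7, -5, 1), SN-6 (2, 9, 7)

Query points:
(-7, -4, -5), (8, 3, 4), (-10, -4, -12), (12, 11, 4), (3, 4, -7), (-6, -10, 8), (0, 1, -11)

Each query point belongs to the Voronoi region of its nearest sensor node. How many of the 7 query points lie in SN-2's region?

(-7, -4, -5) — d² to each: SN-1:9, SN-2:434, SN-3:181, SN-4:385, SN-5:233, SN-6:394 → nearest is SN-1
(8, 3, 4) — d² to each: SN-1:354, SN-2:33, SN-3:50, SN-4:194, SN-5:74, SN-6:81 → nearest is SN-2
(-10, -4, -12) — d² to each: SN-1:51, SN-2:718, SN-3:413, SN-4:477, SN-5:459, SN-6:674 → nearest is SN-1
(12, 11, 4) — d² to each: SN-1:666, SN-2:145, SN-3:202, SN-4:194, SN-5:290, SN-6:113 → nearest is SN-6
(3, 4, -7) — d² to each: SN-1:145, SN-2:206, SN-3:129, SN-4:45, SN-5:161, SN-6:222 → nearest is SN-4
(-6, -10, 8) — d² to each: SN-1:251, SN-2:430, SN-3:209, SN-4:809, SN-5:243, SN-6:426 → nearest is SN-3
(0, 1, -11) — d² to each: SN-1:77, SN-2:344, SN-3:227, SN-4:117, SN-5:229, SN-6:392 → nearest is SN-1
1 of the 7 points has SN-2 as nearest.

1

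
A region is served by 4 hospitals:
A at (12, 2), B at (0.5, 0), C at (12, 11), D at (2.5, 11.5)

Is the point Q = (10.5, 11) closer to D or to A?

D

Compare squared distances:
|QD|² = (10.5−2.5)² + (11−11.5)² = 64 + 0.25 = 64.25
|QA|² = (10.5−12)² + (11−2)² = 2.25 + 81 = 83.25
64.25 < 83.25, so D is closer.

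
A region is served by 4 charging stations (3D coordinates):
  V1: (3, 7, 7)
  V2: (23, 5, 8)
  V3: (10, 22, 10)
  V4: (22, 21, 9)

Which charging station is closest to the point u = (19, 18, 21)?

Compare squared distances (the ordering matches that of the actual distances):
|uV1|² = (19−3)² + (18−7)² + (21−7)² = 256 + 121 + 196 = 573
|uV2|² = (19−23)² + (18−5)² + (21−8)² = 16 + 169 + 169 = 354
|uV3|² = (19−10)² + (18−22)² + (21−10)² = 81 + 16 + 121 = 218
|uV4|² = (19−22)² + (18−21)² + (21−9)² = 9 + 9 + 144 = 162
The smallest is to V4, so u lies in the Voronoi region of V4.

V4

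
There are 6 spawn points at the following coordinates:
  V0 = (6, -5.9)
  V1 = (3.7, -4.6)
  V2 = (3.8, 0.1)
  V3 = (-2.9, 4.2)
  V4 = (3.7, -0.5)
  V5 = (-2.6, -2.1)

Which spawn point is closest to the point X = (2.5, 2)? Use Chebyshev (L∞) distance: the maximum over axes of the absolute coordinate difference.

d(X,V0) = max(3.5, 7.9) = 7.9
d(X,V1) = max(1.2, 6.6) = 6.6
d(X,V2) = max(1.3, 1.9) = 1.9
d(X,V3) = max(5.4, 2.2) = 5.4
d(X,V4) = max(1.2, 2.5) = 2.5
d(X,V5) = max(5.1, 4.1) = 5.1
The smallest is to V2, so X lies in the Voronoi region of V2.

V2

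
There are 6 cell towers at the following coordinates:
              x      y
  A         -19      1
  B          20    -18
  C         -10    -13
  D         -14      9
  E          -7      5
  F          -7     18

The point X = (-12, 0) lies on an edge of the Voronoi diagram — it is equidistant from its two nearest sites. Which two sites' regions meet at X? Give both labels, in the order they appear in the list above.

A and E

Squared distances from X to each site:
|XA|² = (-12−(-19))² + (0−1)² = 49 + 1 = 50
|XB|² = (-12−20)² + (0−(-18))² = 1024 + 324 = 1348
|XC|² = (-12−(-10))² + (0−(-13))² = 4 + 169 = 173
|XD|² = (-12−(-14))² + (0−9)² = 4 + 81 = 85
|XE|² = (-12−(-7))² + (0−5)² = 25 + 25 = 50
|XF|² = (-12−(-7))² + (0−18)² = 25 + 324 = 349
X is equidistant from A and E (both at squared distance 50), and every other site is strictly farther — so X lies on the A–E Voronoi edge.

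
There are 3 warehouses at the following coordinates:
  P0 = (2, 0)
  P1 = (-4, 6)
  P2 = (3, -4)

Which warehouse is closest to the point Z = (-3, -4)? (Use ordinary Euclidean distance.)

Compare squared distances (the ordering matches that of the actual distances):
|ZP0|² = (-3−2)² + (-4−0)² = 25 + 16 = 41
|ZP1|² = (-3−(-4))² + (-4−6)² = 1 + 100 = 101
|ZP2|² = (-3−3)² + (-4−(-4))² = 36 + 0 = 36
The smallest is to P2, so Z lies in the Voronoi region of P2.

P2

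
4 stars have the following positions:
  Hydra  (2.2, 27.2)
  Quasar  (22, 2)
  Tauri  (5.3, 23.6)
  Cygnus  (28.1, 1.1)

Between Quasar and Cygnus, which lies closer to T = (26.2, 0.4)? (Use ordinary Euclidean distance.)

Cygnus

Compare squared distances:
d²(T, Quasar) = (26.2−22)² + (0.4−2)² = 17.64 + 2.56 = 20.2
d²(T, Cygnus) = (26.2−28.1)² + (0.4−1.1)² = 3.61 + 0.49 = 4.1
20.2 > 4.1, so Cygnus is closer.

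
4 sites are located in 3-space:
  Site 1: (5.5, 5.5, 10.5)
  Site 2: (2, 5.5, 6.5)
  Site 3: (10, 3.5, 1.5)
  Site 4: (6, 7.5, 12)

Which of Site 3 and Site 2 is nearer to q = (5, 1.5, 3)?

Compare squared distances:
d²(q, Site 3) = (5−10)² + (1.5−3.5)² + (3−1.5)² = 25 + 4 + 2.25 = 31.25
d²(q, Site 2) = (5−2)² + (1.5−5.5)² + (3−6.5)² = 9 + 16 + 12.25 = 37.25
31.25 < 37.25, so Site 3 is closer.

Site 3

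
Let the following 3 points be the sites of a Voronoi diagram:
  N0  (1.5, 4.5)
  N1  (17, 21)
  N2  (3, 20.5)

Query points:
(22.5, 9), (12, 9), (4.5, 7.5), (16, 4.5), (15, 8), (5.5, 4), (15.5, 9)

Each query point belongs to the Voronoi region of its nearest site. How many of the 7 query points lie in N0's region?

4

(22.5, 9) — d² to each: N0:461.25, N1:174.25, N2:512.5 → nearest is N1
(12, 9) — d² to each: N0:130.5, N1:169, N2:213.25 → nearest is N0
(4.5, 7.5) — d² to each: N0:18, N1:338.5, N2:171.25 → nearest is N0
(16, 4.5) — d² to each: N0:210.25, N1:273.25, N2:425 → nearest is N0
(15, 8) — d² to each: N0:194.5, N1:173, N2:300.25 → nearest is N1
(5.5, 4) — d² to each: N0:16.25, N1:421.25, N2:278.5 → nearest is N0
(15.5, 9) — d² to each: N0:216.25, N1:146.25, N2:288.5 → nearest is N1
4 of the 7 points have N0 as nearest.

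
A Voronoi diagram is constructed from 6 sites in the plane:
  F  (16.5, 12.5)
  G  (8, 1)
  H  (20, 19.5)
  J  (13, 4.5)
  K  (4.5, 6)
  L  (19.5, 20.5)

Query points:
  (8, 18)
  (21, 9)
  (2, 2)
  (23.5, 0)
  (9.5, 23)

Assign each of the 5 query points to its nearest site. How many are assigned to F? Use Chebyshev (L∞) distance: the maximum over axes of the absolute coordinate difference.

(8, 18) — d to each: F:8.5, G:17, H:12, J:13.5, K:12, L:11.5 → nearest is F
(21, 9) — d to each: F:4.5, G:13, H:10.5, J:8, K:16.5, L:11.5 → nearest is F
(2, 2) — d to each: F:14.5, G:6, H:18, J:11, K:4, L:18.5 → nearest is K
(23.5, 0) — d to each: F:12.5, G:15.5, H:19.5, J:10.5, K:19, L:20.5 → nearest is J
(9.5, 23) — d to each: F:10.5, G:22, H:10.5, J:18.5, K:17, L:10 → nearest is L
2 of the 5 points have F as nearest.

2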